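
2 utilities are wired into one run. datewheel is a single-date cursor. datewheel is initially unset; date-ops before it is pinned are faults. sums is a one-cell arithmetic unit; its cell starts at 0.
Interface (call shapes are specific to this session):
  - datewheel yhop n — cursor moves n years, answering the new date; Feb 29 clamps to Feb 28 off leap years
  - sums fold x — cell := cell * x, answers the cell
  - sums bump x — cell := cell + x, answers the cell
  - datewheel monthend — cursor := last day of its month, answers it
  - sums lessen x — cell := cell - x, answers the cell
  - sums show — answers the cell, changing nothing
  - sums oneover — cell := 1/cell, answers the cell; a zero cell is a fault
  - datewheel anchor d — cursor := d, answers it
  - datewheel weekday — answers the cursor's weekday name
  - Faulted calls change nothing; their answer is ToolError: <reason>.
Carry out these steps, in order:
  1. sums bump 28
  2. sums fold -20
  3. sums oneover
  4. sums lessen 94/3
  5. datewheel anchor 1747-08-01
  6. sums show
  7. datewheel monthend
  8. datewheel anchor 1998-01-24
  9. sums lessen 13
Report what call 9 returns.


Answer: -74483/1680

Derivation:
I call sums bump with x→28, yielding 28.
I invoke sums fold with x→-20, giving -560.
Then sums oneover, → -1/560.
Invoking sums lessen with x→94/3, yielding -52643/1680.
I use datewheel anchor with d→1747-08-01: 1747-08-01.
I run sums show, and see -52643/1680.
Invoking datewheel monthend, and see 1747-08-31.
I invoke datewheel anchor with d→1998-01-24, → 1998-01-24.
Calling sums lessen with x→13, which returns -74483/1680.


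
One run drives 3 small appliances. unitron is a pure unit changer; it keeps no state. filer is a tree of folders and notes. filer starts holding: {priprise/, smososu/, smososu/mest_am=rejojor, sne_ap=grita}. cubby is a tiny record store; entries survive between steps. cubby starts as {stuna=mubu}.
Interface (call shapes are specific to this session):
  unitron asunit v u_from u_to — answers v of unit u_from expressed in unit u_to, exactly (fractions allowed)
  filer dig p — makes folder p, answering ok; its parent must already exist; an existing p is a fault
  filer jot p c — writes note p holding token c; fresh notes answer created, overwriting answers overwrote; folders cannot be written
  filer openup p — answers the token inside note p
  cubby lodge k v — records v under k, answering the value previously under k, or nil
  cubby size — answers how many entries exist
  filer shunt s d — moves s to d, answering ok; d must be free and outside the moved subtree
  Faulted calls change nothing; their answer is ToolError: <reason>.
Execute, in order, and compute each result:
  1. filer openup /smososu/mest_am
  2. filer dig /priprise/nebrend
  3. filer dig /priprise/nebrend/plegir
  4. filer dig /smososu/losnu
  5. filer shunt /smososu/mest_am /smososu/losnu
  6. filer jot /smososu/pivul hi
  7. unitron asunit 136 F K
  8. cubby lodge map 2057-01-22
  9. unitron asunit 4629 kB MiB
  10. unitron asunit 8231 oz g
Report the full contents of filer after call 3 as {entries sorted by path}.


Answer: {priprise/, priprise/nebrend/, priprise/nebrend/plegir/, smososu/, smososu/mest_am=rejojor, sne_ap=grita}

Derivation:
-- 1. filer openup(/smososu/mest_am) : rejojor
-- 2. filer dig(/priprise/nebrend) : ok
-- 3. filer dig(/priprise/nebrend/plegir) : ok
-- 4. filer dig(/smososu/losnu) : ok
-- 5. filer shunt(/smososu/mest_am, /smososu/losnu) : ToolError: exists
-- 6. filer jot(/smososu/pivul, hi) : created
-- 7. unitron asunit(136, F, K) : 59567/180
-- 8. cubby lodge(map, 2057-01-22) : nil
-- 9. unitron asunit(4629, kB, MiB) : 578625/131072
-- 10. unitron asunit(8231, oz, g) : 373351879747/1600000


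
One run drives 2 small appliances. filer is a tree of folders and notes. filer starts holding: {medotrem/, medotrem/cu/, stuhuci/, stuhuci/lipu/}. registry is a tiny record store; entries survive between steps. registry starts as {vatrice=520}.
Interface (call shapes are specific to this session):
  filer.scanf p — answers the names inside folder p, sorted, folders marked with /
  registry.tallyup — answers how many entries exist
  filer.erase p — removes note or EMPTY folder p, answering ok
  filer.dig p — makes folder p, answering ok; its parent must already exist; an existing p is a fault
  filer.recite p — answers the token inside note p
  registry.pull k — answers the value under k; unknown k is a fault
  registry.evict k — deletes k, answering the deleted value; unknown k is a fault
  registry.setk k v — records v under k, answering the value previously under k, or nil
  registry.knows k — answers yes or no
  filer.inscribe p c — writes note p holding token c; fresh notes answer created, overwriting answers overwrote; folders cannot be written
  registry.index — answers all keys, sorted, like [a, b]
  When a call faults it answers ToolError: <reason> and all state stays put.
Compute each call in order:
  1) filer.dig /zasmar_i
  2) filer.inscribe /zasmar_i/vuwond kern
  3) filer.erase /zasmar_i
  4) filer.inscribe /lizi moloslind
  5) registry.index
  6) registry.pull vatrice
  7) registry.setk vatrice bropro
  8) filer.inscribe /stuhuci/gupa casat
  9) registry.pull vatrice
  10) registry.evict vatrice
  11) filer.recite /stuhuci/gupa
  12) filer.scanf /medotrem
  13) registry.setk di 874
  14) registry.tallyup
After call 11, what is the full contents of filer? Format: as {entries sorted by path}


==> filer.dig(/zasmar_i)
<== ok
==> filer.inscribe(/zasmar_i/vuwond, kern)
<== created
==> filer.erase(/zasmar_i)
<== ToolError: not empty
==> filer.inscribe(/lizi, moloslind)
<== created
==> registry.index()
<== [vatrice]
==> registry.pull(vatrice)
<== 520
==> registry.setk(vatrice, bropro)
<== 520
==> filer.inscribe(/stuhuci/gupa, casat)
<== created
==> registry.pull(vatrice)
<== bropro
==> registry.evict(vatrice)
<== bropro
==> filer.recite(/stuhuci/gupa)
<== casat
==> filer.scanf(/medotrem)
<== [cu/]
==> registry.setk(di, 874)
<== nil
==> registry.tallyup()
<== 1

Answer: {lizi=moloslind, medotrem/, medotrem/cu/, stuhuci/, stuhuci/gupa=casat, stuhuci/lipu/, zasmar_i/, zasmar_i/vuwond=kern}


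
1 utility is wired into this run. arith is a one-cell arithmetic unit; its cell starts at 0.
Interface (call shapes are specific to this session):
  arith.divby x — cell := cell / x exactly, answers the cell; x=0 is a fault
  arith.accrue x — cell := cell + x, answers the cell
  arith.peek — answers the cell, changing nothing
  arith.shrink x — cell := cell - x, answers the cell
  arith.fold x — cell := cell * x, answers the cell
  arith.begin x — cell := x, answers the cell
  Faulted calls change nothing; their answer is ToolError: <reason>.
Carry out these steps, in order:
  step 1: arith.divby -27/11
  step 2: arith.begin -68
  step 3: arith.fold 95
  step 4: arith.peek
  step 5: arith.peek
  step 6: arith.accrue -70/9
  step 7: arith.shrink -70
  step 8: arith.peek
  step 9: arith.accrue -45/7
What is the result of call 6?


% divby x=-27/11
[out] 0
% begin x=-68
[out] -68
% fold x=95
[out] -6460
% peek
[out] -6460
% peek
[out] -6460
% accrue x=-70/9
[out] -58210/9
% shrink x=-70
[out] -57580/9
% peek
[out] -57580/9
% accrue x=-45/7
[out] -403465/63

Answer: -58210/9


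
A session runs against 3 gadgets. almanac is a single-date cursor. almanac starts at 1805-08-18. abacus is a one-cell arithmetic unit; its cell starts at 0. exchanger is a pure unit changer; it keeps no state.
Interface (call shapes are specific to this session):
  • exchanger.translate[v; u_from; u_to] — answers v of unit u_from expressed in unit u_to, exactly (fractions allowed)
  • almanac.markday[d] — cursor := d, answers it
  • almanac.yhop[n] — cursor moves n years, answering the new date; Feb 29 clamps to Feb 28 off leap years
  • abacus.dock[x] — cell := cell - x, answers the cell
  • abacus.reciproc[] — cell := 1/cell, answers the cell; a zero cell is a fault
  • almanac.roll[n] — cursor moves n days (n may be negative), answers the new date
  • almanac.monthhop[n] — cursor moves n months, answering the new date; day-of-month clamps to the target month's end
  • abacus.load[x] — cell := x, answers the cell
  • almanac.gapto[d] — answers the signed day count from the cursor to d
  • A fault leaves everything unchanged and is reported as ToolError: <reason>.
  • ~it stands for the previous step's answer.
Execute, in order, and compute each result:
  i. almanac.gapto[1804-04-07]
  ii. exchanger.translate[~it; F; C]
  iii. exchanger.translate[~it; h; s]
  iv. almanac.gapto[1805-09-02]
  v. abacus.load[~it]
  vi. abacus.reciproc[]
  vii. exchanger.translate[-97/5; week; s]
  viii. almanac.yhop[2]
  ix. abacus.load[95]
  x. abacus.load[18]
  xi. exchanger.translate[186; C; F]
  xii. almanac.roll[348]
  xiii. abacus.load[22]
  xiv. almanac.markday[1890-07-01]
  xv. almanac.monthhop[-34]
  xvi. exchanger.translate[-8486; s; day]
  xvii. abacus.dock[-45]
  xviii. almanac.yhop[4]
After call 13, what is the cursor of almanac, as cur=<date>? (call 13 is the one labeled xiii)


→ almanac.gapto(d: 1804-04-07)
← -498
→ exchanger.translate(v: ~it, u_from: F, u_to: C)
← -2650/9
→ exchanger.translate(v: ~it, u_from: h, u_to: s)
← -1060000
→ almanac.gapto(d: 1805-09-02)
← 15
→ abacus.load(x: ~it)
← 15
→ abacus.reciproc()
← 1/15
→ exchanger.translate(v: -97/5, u_from: week, u_to: s)
← -11733120
→ almanac.yhop(n: 2)
← 1807-08-18
→ abacus.load(x: 95)
← 95
→ abacus.load(x: 18)
← 18
→ exchanger.translate(v: 186, u_from: C, u_to: F)
← 1834/5
→ almanac.roll(n: 348)
← 1808-07-31
→ abacus.load(x: 22)
← 22
→ almanac.markday(d: 1890-07-01)
← 1890-07-01
→ almanac.monthhop(n: -34)
← 1887-09-01
→ exchanger.translate(v: -8486, u_from: s, u_to: day)
← -4243/43200
→ abacus.dock(x: -45)
← 67
→ almanac.yhop(n: 4)
← 1891-09-01

Answer: cur=1808-07-31


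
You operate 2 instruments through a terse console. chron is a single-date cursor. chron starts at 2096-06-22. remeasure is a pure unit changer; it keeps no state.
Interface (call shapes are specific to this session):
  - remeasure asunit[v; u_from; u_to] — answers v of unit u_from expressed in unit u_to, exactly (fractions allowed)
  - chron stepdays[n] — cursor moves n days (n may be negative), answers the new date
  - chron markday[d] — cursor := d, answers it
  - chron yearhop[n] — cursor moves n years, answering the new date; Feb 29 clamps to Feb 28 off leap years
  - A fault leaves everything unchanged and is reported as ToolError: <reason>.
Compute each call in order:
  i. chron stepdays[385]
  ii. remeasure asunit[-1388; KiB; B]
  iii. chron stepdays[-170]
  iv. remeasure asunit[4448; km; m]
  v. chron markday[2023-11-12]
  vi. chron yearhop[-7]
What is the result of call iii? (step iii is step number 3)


Answer: 2097-01-23

Derivation:
→ chron stepdays(n=385)
← 2097-07-12
→ remeasure asunit(v=-1388, u_from=KiB, u_to=B)
← -1421312
→ chron stepdays(n=-170)
← 2097-01-23
→ remeasure asunit(v=4448, u_from=km, u_to=m)
← 4448000
→ chron markday(d=2023-11-12)
← 2023-11-12
→ chron yearhop(n=-7)
← 2016-11-12


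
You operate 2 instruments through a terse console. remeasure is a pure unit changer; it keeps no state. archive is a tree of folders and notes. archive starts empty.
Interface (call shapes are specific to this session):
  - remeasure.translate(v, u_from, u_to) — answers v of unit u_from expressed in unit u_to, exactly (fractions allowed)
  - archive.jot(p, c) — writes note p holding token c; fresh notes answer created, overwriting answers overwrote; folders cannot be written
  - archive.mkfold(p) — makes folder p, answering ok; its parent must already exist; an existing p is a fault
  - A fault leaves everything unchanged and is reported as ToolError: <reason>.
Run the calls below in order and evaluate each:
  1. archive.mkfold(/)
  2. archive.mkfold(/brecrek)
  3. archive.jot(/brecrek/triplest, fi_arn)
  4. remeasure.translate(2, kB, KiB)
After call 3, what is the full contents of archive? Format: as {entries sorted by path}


-> mkfold(/)
<- ToolError: exists
-> mkfold(/brecrek)
<- ok
-> jot(/brecrek/triplest, fi_arn)
<- created
-> translate(2, kB, KiB)
<- 125/64

Answer: {brecrek/, brecrek/triplest=fi_arn}


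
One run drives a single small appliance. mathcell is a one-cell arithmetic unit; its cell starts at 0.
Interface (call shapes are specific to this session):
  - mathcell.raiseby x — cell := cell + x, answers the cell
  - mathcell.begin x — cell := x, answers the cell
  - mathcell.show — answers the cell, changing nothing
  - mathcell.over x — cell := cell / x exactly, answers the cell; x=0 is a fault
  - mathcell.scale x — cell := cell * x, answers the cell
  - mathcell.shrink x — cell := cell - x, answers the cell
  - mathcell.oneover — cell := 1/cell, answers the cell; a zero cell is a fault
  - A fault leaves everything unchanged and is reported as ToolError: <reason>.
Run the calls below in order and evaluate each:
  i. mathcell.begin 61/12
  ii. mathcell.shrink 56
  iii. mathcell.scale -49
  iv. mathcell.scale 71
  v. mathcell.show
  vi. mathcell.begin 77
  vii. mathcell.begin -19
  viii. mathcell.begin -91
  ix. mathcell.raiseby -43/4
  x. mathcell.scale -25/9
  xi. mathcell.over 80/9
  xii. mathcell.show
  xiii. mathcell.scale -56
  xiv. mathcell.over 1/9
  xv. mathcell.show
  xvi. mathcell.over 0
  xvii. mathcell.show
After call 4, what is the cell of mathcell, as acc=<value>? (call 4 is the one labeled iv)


;; 1. mathcell.begin(x=61/12) => 61/12
;; 2. mathcell.shrink(x=56) => -611/12
;; 3. mathcell.scale(x=-49) => 29939/12
;; 4. mathcell.scale(x=71) => 2125669/12
;; 5. mathcell.show() => 2125669/12
;; 6. mathcell.begin(x=77) => 77
;; 7. mathcell.begin(x=-19) => -19
;; 8. mathcell.begin(x=-91) => -91
;; 9. mathcell.raiseby(x=-43/4) => -407/4
;; 10. mathcell.scale(x=-25/9) => 10175/36
;; 11. mathcell.over(x=80/9) => 2035/64
;; 12. mathcell.show() => 2035/64
;; 13. mathcell.scale(x=-56) => -14245/8
;; 14. mathcell.over(x=1/9) => -128205/8
;; 15. mathcell.show() => -128205/8
;; 16. mathcell.over(x=0) => ToolError: division by zero
;; 17. mathcell.show() => -128205/8

Answer: acc=2125669/12


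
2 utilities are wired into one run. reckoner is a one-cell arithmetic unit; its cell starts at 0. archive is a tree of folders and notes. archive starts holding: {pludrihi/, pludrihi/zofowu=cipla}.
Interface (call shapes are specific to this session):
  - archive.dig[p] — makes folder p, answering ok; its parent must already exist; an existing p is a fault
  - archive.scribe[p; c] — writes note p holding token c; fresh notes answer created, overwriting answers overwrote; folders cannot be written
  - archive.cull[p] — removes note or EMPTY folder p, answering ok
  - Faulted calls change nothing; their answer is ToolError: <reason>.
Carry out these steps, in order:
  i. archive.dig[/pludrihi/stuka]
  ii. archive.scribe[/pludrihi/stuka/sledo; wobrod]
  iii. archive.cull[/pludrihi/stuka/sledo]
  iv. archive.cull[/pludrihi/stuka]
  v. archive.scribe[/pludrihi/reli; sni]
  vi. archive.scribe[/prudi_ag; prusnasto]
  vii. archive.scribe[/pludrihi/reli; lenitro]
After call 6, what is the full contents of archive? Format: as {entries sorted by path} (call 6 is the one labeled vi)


! dig(/pludrihi/stuka) == ok
! scribe(/pludrihi/stuka/sledo, wobrod) == created
! cull(/pludrihi/stuka/sledo) == ok
! cull(/pludrihi/stuka) == ok
! scribe(/pludrihi/reli, sni) == created
! scribe(/prudi_ag, prusnasto) == created
! scribe(/pludrihi/reli, lenitro) == overwrote

Answer: {pludrihi/, pludrihi/reli=sni, pludrihi/zofowu=cipla, prudi_ag=prusnasto}


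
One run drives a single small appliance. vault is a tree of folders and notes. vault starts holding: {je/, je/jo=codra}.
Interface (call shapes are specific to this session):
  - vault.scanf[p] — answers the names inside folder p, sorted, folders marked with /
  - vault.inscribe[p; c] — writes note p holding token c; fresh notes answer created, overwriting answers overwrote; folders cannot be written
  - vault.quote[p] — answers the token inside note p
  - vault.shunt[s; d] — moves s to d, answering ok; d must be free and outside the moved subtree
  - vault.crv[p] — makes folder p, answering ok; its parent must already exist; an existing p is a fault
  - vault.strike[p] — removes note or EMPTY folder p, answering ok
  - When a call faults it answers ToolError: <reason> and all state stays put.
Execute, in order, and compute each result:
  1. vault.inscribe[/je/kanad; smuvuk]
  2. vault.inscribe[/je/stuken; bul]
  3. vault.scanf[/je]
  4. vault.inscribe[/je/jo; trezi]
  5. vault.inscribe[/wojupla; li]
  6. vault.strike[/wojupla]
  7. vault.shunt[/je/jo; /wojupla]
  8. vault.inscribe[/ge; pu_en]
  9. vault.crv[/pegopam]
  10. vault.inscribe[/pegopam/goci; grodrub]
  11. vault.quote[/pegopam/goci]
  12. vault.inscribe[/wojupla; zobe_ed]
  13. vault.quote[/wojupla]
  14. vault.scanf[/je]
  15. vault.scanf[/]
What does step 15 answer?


Answer: [ge, je/, pegopam/, wojupla]

Derivation:
·→ inscribe(p: /je/kanad, c: smuvuk)
·← created
·→ inscribe(p: /je/stuken, c: bul)
·← created
·→ scanf(p: /je)
·← [jo, kanad, stuken]
·→ inscribe(p: /je/jo, c: trezi)
·← overwrote
·→ inscribe(p: /wojupla, c: li)
·← created
·→ strike(p: /wojupla)
·← ok
·→ shunt(s: /je/jo, d: /wojupla)
·← ok
·→ inscribe(p: /ge, c: pu_en)
·← created
·→ crv(p: /pegopam)
·← ok
·→ inscribe(p: /pegopam/goci, c: grodrub)
·← created
·→ quote(p: /pegopam/goci)
·← grodrub
·→ inscribe(p: /wojupla, c: zobe_ed)
·← overwrote
·→ quote(p: /wojupla)
·← zobe_ed
·→ scanf(p: /je)
·← [kanad, stuken]
·→ scanf(p: /)
·← [ge, je/, pegopam/, wojupla]


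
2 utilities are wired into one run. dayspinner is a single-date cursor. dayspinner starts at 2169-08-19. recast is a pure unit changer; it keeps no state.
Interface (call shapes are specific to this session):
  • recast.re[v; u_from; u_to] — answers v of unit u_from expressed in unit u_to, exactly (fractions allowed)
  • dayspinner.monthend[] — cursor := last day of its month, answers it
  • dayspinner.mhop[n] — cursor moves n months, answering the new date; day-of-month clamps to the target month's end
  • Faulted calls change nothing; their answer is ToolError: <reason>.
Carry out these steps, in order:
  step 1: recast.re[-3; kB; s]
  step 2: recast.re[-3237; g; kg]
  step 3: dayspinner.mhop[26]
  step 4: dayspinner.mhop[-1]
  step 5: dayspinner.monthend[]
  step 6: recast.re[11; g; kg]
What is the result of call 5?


Step: recast.re[v=-3; u_from=kB; u_to=s]
Result: ToolError: incompatible units
Step: recast.re[v=-3237; u_from=g; u_to=kg]
Result: -3237/1000
Step: dayspinner.mhop[n=26]
Result: 2171-10-19
Step: dayspinner.mhop[n=-1]
Result: 2171-09-19
Step: dayspinner.monthend[]
Result: 2171-09-30
Step: recast.re[v=11; u_from=g; u_to=kg]
Result: 11/1000

Answer: 2171-09-30


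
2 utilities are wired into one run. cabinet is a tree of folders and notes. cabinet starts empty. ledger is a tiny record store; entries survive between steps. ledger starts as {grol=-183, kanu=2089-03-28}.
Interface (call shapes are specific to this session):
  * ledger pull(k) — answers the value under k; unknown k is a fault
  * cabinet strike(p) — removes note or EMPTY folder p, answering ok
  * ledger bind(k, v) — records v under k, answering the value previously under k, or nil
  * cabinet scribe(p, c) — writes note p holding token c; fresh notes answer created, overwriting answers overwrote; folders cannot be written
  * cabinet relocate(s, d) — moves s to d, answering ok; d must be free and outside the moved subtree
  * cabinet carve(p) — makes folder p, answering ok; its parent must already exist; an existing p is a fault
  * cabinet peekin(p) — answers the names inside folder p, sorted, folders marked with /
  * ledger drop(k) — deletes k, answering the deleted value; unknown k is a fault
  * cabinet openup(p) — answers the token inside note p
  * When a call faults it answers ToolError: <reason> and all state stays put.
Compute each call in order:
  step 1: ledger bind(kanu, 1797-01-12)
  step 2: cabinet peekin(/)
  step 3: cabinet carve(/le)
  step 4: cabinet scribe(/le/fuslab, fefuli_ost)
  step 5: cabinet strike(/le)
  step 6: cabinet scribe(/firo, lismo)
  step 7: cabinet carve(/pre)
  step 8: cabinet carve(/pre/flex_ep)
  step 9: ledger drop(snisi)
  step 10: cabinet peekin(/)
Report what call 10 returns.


! ledger bind(k→kanu, v→1797-01-12) == 2089-03-28
! cabinet peekin(p→/) == []
! cabinet carve(p→/le) == ok
! cabinet scribe(p→/le/fuslab, c→fefuli_ost) == created
! cabinet strike(p→/le) == ToolError: not empty
! cabinet scribe(p→/firo, c→lismo) == created
! cabinet carve(p→/pre) == ok
! cabinet carve(p→/pre/flex_ep) == ok
! ledger drop(k→snisi) == ToolError: no such key snisi
! cabinet peekin(p→/) == [firo, le/, pre/]

Answer: [firo, le/, pre/]


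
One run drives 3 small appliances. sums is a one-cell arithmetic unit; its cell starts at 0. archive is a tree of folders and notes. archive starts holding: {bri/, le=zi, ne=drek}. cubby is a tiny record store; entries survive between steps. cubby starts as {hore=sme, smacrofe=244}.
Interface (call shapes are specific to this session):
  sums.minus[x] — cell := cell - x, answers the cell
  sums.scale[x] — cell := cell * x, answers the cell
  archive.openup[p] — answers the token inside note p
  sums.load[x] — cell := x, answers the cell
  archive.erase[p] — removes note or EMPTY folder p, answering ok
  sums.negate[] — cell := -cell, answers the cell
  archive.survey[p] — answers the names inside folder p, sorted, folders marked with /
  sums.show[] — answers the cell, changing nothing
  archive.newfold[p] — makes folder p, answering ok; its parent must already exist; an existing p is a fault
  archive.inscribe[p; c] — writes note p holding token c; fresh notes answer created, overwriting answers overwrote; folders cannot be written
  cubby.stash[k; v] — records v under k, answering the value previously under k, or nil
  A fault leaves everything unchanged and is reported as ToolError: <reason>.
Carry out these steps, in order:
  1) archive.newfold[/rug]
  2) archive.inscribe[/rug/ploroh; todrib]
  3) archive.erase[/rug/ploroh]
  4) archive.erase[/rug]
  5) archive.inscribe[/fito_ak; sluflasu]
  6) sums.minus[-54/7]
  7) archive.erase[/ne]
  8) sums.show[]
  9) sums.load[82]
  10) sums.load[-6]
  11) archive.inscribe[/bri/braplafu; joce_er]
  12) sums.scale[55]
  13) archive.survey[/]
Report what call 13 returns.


Answer: [bri/, fito_ak, le]

Derivation:
>> newfold(/rug)
<< ok
>> inscribe(/rug/ploroh, todrib)
<< created
>> erase(/rug/ploroh)
<< ok
>> erase(/rug)
<< ok
>> inscribe(/fito_ak, sluflasu)
<< created
>> minus(-54/7)
<< 54/7
>> erase(/ne)
<< ok
>> show()
<< 54/7
>> load(82)
<< 82
>> load(-6)
<< -6
>> inscribe(/bri/braplafu, joce_er)
<< created
>> scale(55)
<< -330
>> survey(/)
<< [bri/, fito_ak, le]


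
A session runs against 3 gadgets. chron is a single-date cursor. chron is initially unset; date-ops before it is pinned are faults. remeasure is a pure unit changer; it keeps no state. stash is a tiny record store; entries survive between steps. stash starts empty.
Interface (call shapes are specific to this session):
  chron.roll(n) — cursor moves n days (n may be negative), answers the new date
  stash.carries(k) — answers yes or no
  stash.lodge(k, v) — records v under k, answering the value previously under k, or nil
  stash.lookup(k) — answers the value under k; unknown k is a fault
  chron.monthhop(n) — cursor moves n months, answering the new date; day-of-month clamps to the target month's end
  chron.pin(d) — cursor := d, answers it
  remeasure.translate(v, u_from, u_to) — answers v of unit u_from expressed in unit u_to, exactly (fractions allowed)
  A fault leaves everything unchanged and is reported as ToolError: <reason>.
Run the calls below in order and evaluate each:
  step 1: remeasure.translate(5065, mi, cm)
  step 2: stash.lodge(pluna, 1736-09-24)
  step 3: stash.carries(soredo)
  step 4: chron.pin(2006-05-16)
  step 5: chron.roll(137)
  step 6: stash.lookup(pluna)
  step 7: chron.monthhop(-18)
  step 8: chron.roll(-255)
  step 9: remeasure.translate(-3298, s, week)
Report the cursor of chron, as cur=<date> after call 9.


I invoke remeasure.translate(v: 5065, u_from: mi, u_to: cm), which returns 815132736.
Invoking stash.lodge(k: pluna, v: 1736-09-24), which returns nil.
Now I run stash.carries(k: soredo), → no.
I use chron.pin(d: 2006-05-16), giving 2006-05-16.
Invoking chron.roll(n: 137), — result: 2006-09-30.
Using stash.lookup(k: pluna), and observe 1736-09-24.
I call chron.monthhop(n: -18), and see 2005-03-30.
Next I call chron.roll(n: -255), yielding 2004-07-18.
Now I run remeasure.translate(v: -3298, u_from: s, u_to: week), and see -1649/302400.

Answer: cur=2004-07-18


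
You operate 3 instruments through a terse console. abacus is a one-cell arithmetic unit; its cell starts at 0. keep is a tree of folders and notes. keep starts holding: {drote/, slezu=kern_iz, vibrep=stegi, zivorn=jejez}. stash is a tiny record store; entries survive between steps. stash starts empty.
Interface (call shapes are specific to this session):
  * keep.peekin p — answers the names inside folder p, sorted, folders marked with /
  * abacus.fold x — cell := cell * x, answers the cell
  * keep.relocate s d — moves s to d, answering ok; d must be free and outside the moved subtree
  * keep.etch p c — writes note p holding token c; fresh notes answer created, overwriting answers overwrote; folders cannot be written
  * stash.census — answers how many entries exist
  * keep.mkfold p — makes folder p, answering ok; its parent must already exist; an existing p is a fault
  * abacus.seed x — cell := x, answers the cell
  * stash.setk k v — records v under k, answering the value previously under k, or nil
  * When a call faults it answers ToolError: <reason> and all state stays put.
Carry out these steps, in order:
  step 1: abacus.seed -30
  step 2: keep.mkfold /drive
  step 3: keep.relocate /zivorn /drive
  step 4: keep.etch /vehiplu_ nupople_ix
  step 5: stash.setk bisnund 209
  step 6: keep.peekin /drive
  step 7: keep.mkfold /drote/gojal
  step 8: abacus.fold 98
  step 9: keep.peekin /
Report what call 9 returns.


Answer: [drive/, drote/, slezu, vehiplu_, vibrep, zivorn]

Derivation:
Using seed passing x→-30, yielding -30.
Invoking mkfold passing p→/drive, yielding ok.
Then relocate passing s→/zivorn, d→/drive, and see ToolError: exists.
I invoke etch passing p→/vehiplu_, c→nupople_ix, — result: created.
Calling setk passing k→bisnund, v→209, and see nil.
Now I run peekin passing p→/drive, — result: [].
Now I run mkfold passing p→/drote/gojal, giving ok.
I run fold passing x→98, yielding -2940.
Now I run peekin passing p→/, and observe [drive/, drote/, slezu, vehiplu_, vibrep, zivorn].


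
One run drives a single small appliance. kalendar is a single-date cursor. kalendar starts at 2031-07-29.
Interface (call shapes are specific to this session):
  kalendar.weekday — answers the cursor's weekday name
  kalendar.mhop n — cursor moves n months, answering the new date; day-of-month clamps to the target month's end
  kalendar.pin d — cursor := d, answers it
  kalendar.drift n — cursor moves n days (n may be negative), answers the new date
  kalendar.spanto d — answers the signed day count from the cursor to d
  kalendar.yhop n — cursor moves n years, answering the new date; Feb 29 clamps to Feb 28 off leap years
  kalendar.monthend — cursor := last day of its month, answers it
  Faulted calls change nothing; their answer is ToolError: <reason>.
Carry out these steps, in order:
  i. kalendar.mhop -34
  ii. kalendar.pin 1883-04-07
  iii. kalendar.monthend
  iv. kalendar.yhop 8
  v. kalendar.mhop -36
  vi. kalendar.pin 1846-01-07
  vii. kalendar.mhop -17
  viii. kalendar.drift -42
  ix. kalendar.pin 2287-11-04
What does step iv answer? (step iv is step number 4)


>> kalendar.mhop(-34)
<< 2028-09-29
>> kalendar.pin(1883-04-07)
<< 1883-04-07
>> kalendar.monthend()
<< 1883-04-30
>> kalendar.yhop(8)
<< 1891-04-30
>> kalendar.mhop(-36)
<< 1888-04-30
>> kalendar.pin(1846-01-07)
<< 1846-01-07
>> kalendar.mhop(-17)
<< 1844-08-07
>> kalendar.drift(-42)
<< 1844-06-26
>> kalendar.pin(2287-11-04)
<< 2287-11-04

Answer: 1891-04-30


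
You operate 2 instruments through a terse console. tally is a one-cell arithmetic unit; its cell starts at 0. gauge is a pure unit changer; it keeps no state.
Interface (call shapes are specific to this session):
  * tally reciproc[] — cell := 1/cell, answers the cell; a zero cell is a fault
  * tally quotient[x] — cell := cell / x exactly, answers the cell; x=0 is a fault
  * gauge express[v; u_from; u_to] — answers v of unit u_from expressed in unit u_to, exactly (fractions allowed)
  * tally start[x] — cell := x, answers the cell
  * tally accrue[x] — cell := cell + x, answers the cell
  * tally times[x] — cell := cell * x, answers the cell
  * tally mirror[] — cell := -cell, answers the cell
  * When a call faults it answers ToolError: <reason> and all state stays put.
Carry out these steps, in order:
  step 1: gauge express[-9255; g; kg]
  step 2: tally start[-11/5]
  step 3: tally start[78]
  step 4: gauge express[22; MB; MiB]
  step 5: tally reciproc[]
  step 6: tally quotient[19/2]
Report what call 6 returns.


Step: gauge express[-9255; g; kg]
Result: -1851/200
Step: tally start[-11/5]
Result: -11/5
Step: tally start[78]
Result: 78
Step: gauge express[22; MB; MiB]
Result: 171875/8192
Step: tally reciproc[]
Result: 1/78
Step: tally quotient[19/2]
Result: 1/741

Answer: 1/741


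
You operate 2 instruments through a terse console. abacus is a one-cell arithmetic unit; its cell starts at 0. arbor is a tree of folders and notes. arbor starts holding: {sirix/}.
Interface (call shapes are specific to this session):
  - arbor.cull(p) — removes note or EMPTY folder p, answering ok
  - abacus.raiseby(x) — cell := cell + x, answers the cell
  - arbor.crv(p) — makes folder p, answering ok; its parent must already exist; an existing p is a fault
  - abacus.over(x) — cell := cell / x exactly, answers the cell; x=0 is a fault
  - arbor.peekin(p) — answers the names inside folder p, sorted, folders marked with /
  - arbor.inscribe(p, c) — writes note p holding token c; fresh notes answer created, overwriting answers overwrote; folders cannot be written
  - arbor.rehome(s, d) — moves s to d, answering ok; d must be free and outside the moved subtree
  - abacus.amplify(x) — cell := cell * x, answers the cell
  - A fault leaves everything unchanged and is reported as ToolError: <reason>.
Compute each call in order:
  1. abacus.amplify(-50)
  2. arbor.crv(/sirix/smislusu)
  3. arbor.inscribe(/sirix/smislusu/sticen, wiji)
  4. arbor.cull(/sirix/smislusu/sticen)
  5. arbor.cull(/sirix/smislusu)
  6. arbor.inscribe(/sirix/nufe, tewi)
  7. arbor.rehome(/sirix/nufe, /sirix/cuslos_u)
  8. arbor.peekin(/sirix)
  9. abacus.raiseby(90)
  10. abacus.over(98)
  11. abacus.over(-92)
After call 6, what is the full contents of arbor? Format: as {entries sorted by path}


Answer: {sirix/, sirix/nufe=tewi}

Derivation:
I call abacus.amplify using -50, giving 0.
I try arbor.crv using /sirix/smislusu, yielding ok.
Then arbor.inscribe using /sirix/smislusu/sticen, wiji, yielding created.
I call arbor.cull using /sirix/smislusu/sticen, and get ok.
I run arbor.cull using /sirix/smislusu, — result: ok.
Then arbor.inscribe using /sirix/nufe, tewi, yielding created.
I use arbor.rehome using /sirix/nufe, /sirix/cuslos_u, which returns ok.
I try arbor.peekin using /sirix, which returns [cuslos_u].
Now I run abacus.raiseby using 90, and observe 90.
I try abacus.over using 98, yielding 45/49.
I invoke abacus.over using -92, and get -45/4508.


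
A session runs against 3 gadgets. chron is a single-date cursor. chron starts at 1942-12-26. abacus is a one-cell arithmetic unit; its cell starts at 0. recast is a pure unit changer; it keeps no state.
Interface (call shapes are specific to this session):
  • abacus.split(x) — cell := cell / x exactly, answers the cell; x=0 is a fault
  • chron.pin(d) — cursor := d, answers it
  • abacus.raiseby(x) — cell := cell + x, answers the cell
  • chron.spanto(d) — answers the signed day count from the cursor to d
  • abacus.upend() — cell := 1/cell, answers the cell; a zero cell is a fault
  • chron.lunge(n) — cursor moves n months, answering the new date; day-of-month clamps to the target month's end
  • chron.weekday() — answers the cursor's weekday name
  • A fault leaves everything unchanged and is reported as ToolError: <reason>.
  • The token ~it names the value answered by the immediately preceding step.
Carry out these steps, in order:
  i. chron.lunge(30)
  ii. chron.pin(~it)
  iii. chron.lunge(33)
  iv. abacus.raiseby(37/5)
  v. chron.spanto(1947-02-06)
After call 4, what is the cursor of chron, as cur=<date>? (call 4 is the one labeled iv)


Answer: cur=1948-03-26

Derivation:
I try chron.lunge on n=30, giving 1945-06-26.
I call chron.pin on d=~it, yielding 1945-06-26.
Now I run chron.lunge on n=33, and see 1948-03-26.
I call abacus.raiseby on x=37/5, and observe 37/5.
Invoking chron.spanto on d=1947-02-06, and see -414.


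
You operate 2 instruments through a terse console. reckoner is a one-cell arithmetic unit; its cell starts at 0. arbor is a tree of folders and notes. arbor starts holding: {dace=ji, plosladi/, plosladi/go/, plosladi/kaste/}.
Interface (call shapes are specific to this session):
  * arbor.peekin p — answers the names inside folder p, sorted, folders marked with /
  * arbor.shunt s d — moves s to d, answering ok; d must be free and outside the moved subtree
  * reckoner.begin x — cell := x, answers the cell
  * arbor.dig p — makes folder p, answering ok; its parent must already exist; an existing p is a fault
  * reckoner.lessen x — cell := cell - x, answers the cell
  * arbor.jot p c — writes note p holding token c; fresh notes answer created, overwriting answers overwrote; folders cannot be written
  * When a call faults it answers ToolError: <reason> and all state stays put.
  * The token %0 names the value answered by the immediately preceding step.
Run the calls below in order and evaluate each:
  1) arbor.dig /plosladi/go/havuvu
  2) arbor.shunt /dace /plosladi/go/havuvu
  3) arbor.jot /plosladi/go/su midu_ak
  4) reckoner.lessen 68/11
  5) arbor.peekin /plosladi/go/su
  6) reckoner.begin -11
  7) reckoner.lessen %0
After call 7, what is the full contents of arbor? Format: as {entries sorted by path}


Using arbor.dig with p: /plosladi/go/havuvu, giving ok.
I run arbor.shunt with s: /dace, d: /plosladi/go/havuvu, and observe ToolError: exists.
Using arbor.jot with p: /plosladi/go/su, c: midu_ak, and see created.
I try reckoner.lessen with x: 68/11, — result: -68/11.
Using arbor.peekin with p: /plosladi/go/su, and get ToolError: not a directory.
Then reckoner.begin with x: -11, yielding -11.
Calling reckoner.lessen with x: %0: 0.

Answer: {dace=ji, plosladi/, plosladi/go/, plosladi/go/havuvu/, plosladi/go/su=midu_ak, plosladi/kaste/}


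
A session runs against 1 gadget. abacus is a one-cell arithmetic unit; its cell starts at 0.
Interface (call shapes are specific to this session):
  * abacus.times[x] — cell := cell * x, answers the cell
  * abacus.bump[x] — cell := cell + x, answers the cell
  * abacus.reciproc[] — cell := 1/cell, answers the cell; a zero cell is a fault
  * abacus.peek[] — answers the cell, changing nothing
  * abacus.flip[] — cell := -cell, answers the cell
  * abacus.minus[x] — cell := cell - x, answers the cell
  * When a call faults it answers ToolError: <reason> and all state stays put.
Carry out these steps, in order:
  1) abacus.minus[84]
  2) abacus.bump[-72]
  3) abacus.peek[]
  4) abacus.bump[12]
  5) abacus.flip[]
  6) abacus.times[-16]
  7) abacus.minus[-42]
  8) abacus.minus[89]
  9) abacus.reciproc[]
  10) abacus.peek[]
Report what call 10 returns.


Answer: -1/2351

Derivation:
> abacus.minus x='84'
:: -84
> abacus.bump x='-72'
:: -156
> abacus.peek
:: -156
> abacus.bump x='12'
:: -144
> abacus.flip
:: 144
> abacus.times x='-16'
:: -2304
> abacus.minus x='-42'
:: -2262
> abacus.minus x='89'
:: -2351
> abacus.reciproc
:: -1/2351
> abacus.peek
:: -1/2351


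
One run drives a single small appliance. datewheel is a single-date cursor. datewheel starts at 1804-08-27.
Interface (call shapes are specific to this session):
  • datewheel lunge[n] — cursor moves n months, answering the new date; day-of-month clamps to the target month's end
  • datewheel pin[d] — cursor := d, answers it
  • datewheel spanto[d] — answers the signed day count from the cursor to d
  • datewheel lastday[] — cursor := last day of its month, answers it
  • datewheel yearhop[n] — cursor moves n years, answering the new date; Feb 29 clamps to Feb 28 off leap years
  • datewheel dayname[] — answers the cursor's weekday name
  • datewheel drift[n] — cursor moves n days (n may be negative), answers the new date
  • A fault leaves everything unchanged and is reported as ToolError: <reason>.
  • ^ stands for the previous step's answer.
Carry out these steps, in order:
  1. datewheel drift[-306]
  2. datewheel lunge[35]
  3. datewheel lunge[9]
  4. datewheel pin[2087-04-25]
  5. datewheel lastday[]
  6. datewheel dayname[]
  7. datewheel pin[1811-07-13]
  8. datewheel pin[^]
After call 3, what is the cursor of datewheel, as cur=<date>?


# 1. datewheel drift(n=-306) == 1803-10-26
# 2. datewheel lunge(n=35) == 1806-09-26
# 3. datewheel lunge(n=9) == 1807-06-26
# 4. datewheel pin(d=2087-04-25) == 2087-04-25
# 5. datewheel lastday() == 2087-04-30
# 6. datewheel dayname() == Wednesday
# 7. datewheel pin(d=1811-07-13) == 1811-07-13
# 8. datewheel pin(d=^) == 1811-07-13

Answer: cur=1807-06-26


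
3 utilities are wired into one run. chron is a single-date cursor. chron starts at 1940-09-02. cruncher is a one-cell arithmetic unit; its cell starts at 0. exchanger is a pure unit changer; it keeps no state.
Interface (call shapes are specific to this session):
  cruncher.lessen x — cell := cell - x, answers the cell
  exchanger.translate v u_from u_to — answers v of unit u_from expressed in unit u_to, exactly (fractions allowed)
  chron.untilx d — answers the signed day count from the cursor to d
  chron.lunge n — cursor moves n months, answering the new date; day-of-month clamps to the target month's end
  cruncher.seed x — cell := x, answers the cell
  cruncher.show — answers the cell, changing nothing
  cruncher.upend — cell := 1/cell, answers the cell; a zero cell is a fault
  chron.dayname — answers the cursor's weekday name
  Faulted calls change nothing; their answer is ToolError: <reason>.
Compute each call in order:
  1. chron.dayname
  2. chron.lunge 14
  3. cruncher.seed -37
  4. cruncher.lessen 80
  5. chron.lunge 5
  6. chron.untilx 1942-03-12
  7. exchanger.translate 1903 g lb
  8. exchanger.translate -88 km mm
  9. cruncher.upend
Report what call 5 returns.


→ chron.dayname()
← Monday
→ chron.lunge(14)
← 1941-11-02
→ cruncher.seed(-37)
← -37
→ cruncher.lessen(80)
← -117
→ chron.lunge(5)
← 1942-04-02
→ chron.untilx(1942-03-12)
← -21
→ exchanger.translate(1903, g, lb)
← 17300000/4123567
→ exchanger.translate(-88, km, mm)
← -88000000
→ cruncher.upend()
← -1/117

Answer: 1942-04-02


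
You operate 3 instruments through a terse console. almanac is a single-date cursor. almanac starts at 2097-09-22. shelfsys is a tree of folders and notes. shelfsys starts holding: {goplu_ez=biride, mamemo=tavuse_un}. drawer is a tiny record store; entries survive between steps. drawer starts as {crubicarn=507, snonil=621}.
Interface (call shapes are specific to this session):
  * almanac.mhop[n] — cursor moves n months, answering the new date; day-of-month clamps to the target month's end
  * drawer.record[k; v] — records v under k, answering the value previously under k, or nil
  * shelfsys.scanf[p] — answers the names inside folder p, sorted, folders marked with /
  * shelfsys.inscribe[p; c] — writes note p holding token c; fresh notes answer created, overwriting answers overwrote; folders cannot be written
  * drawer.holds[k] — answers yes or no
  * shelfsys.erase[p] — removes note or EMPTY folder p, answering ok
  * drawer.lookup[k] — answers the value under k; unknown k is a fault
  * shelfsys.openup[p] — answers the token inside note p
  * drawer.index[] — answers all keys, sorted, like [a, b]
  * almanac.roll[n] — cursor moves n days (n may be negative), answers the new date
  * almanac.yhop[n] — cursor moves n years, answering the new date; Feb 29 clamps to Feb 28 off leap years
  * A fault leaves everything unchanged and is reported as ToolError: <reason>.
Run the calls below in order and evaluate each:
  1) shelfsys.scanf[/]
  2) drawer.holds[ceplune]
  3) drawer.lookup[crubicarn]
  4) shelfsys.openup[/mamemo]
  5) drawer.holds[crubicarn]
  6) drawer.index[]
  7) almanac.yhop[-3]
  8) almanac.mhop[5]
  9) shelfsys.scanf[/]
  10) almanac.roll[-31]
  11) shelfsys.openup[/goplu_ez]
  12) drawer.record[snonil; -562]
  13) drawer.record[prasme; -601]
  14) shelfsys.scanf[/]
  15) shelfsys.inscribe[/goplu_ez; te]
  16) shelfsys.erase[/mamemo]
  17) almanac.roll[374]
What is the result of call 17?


~$ scanf p: /
  [goplu_ez, mamemo]
~$ holds k: ceplune
  no
~$ lookup k: crubicarn
  507
~$ openup p: /mamemo
  tavuse_un
~$ holds k: crubicarn
  yes
~$ index
  [crubicarn, snonil]
~$ yhop n: -3
  2094-09-22
~$ mhop n: 5
  2095-02-22
~$ scanf p: /
  [goplu_ez, mamemo]
~$ roll n: -31
  2095-01-22
~$ openup p: /goplu_ez
  biride
~$ record k: snonil v: -562
  621
~$ record k: prasme v: -601
  nil
~$ scanf p: /
  [goplu_ez, mamemo]
~$ inscribe p: /goplu_ez c: te
  overwrote
~$ erase p: /mamemo
  ok
~$ roll n: 374
  2096-01-31

Answer: 2096-01-31
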